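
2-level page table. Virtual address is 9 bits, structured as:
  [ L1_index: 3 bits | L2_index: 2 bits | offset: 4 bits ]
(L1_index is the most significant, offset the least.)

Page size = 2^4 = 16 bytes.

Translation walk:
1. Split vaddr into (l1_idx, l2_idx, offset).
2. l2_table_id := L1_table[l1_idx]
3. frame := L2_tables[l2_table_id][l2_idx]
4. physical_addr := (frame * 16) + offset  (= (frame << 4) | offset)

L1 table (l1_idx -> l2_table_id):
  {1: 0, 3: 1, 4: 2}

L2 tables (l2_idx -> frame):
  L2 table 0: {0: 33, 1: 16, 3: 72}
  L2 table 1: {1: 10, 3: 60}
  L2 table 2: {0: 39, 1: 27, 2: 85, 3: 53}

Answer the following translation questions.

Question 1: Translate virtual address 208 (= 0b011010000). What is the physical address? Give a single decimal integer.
Answer: 160

Derivation:
vaddr = 208 = 0b011010000
Split: l1_idx=3, l2_idx=1, offset=0
L1[3] = 1
L2[1][1] = 10
paddr = 10 * 16 + 0 = 160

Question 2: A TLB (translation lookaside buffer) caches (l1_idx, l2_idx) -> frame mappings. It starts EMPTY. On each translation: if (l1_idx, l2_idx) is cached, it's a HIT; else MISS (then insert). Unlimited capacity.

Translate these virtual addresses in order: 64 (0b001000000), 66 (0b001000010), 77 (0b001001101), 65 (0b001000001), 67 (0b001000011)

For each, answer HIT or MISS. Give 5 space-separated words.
vaddr=64: (1,0) not in TLB -> MISS, insert
vaddr=66: (1,0) in TLB -> HIT
vaddr=77: (1,0) in TLB -> HIT
vaddr=65: (1,0) in TLB -> HIT
vaddr=67: (1,0) in TLB -> HIT

Answer: MISS HIT HIT HIT HIT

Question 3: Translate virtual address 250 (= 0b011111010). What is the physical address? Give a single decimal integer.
vaddr = 250 = 0b011111010
Split: l1_idx=3, l2_idx=3, offset=10
L1[3] = 1
L2[1][3] = 60
paddr = 60 * 16 + 10 = 970

Answer: 970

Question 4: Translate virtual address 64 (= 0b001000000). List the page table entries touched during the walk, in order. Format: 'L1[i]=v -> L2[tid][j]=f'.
vaddr = 64 = 0b001000000
Split: l1_idx=1, l2_idx=0, offset=0

Answer: L1[1]=0 -> L2[0][0]=33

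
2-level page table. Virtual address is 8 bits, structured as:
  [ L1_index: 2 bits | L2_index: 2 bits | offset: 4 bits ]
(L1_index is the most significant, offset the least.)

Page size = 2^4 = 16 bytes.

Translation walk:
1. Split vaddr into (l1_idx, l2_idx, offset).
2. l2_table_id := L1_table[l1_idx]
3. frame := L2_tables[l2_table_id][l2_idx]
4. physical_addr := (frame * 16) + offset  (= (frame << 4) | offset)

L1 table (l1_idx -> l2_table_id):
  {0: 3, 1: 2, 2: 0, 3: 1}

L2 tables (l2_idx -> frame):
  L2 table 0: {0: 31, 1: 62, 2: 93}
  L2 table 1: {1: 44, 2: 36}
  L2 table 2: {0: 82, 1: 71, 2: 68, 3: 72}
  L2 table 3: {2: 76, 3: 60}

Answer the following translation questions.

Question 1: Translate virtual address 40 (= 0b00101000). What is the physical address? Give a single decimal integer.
Answer: 1224

Derivation:
vaddr = 40 = 0b00101000
Split: l1_idx=0, l2_idx=2, offset=8
L1[0] = 3
L2[3][2] = 76
paddr = 76 * 16 + 8 = 1224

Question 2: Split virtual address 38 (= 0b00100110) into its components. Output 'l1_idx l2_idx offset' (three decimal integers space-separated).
vaddr = 38 = 0b00100110
  top 2 bits -> l1_idx = 0
  next 2 bits -> l2_idx = 2
  bottom 4 bits -> offset = 6

Answer: 0 2 6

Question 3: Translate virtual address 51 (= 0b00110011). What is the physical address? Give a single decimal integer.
Answer: 963

Derivation:
vaddr = 51 = 0b00110011
Split: l1_idx=0, l2_idx=3, offset=3
L1[0] = 3
L2[3][3] = 60
paddr = 60 * 16 + 3 = 963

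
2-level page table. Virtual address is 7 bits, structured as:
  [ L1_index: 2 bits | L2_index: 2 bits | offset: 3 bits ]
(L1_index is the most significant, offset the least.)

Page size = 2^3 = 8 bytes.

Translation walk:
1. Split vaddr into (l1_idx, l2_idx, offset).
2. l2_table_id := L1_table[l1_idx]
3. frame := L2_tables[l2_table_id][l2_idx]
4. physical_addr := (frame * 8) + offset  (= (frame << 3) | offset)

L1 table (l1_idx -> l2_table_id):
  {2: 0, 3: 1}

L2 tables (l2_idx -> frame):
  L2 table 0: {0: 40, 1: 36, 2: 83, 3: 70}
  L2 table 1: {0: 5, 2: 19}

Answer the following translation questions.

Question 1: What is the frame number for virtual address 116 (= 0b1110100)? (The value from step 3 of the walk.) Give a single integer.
vaddr = 116: l1_idx=3, l2_idx=2
L1[3] = 1; L2[1][2] = 19

Answer: 19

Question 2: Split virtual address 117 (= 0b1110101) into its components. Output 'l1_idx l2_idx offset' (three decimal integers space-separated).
vaddr = 117 = 0b1110101
  top 2 bits -> l1_idx = 3
  next 2 bits -> l2_idx = 2
  bottom 3 bits -> offset = 5

Answer: 3 2 5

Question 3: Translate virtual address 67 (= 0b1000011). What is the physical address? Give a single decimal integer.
Answer: 323

Derivation:
vaddr = 67 = 0b1000011
Split: l1_idx=2, l2_idx=0, offset=3
L1[2] = 0
L2[0][0] = 40
paddr = 40 * 8 + 3 = 323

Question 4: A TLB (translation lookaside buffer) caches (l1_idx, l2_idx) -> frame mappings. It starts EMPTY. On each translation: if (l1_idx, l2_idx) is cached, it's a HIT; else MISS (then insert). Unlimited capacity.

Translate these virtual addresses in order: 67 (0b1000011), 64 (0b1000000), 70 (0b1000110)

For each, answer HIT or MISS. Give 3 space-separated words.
vaddr=67: (2,0) not in TLB -> MISS, insert
vaddr=64: (2,0) in TLB -> HIT
vaddr=70: (2,0) in TLB -> HIT

Answer: MISS HIT HIT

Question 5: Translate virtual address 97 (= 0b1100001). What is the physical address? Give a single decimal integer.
vaddr = 97 = 0b1100001
Split: l1_idx=3, l2_idx=0, offset=1
L1[3] = 1
L2[1][0] = 5
paddr = 5 * 8 + 1 = 41

Answer: 41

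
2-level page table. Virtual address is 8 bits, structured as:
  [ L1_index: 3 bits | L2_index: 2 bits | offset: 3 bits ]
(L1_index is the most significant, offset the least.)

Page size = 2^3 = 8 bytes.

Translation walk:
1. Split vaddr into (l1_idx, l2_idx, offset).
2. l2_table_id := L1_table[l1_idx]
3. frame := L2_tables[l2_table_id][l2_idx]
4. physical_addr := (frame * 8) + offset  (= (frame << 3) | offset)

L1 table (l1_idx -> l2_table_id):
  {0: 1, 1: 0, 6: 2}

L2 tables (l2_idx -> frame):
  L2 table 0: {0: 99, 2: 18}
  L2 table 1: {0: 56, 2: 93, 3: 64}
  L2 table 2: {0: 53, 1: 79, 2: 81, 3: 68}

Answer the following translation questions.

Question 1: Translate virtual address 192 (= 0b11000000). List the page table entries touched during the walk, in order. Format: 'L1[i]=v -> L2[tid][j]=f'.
vaddr = 192 = 0b11000000
Split: l1_idx=6, l2_idx=0, offset=0

Answer: L1[6]=2 -> L2[2][0]=53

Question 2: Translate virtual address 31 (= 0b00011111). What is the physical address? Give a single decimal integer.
vaddr = 31 = 0b00011111
Split: l1_idx=0, l2_idx=3, offset=7
L1[0] = 1
L2[1][3] = 64
paddr = 64 * 8 + 7 = 519

Answer: 519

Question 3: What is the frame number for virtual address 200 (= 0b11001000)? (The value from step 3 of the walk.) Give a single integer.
Answer: 79

Derivation:
vaddr = 200: l1_idx=6, l2_idx=1
L1[6] = 2; L2[2][1] = 79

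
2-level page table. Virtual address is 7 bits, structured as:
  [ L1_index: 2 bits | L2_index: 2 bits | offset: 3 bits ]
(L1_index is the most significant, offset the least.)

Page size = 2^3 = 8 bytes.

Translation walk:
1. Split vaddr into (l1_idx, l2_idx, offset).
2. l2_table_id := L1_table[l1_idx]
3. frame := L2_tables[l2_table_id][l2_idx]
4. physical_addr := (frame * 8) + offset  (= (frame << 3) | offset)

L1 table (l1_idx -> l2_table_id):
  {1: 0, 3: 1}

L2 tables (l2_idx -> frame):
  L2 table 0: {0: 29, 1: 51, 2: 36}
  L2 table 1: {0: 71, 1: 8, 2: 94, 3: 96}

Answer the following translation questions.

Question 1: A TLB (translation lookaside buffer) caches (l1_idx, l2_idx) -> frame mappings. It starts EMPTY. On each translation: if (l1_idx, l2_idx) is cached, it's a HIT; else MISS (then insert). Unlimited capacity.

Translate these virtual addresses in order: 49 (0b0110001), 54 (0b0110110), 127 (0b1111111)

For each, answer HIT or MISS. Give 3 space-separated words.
vaddr=49: (1,2) not in TLB -> MISS, insert
vaddr=54: (1,2) in TLB -> HIT
vaddr=127: (3,3) not in TLB -> MISS, insert

Answer: MISS HIT MISS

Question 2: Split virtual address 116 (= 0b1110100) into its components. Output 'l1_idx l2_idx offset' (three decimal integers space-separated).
Answer: 3 2 4

Derivation:
vaddr = 116 = 0b1110100
  top 2 bits -> l1_idx = 3
  next 2 bits -> l2_idx = 2
  bottom 3 bits -> offset = 4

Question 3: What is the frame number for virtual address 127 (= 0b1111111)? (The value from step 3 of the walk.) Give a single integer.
Answer: 96

Derivation:
vaddr = 127: l1_idx=3, l2_idx=3
L1[3] = 1; L2[1][3] = 96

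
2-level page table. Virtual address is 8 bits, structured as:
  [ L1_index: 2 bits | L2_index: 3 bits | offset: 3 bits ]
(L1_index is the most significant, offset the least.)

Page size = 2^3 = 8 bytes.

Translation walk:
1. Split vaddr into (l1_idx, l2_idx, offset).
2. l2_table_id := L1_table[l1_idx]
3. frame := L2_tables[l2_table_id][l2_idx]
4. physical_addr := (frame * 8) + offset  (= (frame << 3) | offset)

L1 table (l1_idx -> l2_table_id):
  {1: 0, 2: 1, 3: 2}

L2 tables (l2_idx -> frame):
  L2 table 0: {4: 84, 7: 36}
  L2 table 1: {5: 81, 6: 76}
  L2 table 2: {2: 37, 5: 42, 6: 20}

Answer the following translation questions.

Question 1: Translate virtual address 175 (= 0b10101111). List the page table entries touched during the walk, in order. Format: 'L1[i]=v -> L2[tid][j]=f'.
vaddr = 175 = 0b10101111
Split: l1_idx=2, l2_idx=5, offset=7

Answer: L1[2]=1 -> L2[1][5]=81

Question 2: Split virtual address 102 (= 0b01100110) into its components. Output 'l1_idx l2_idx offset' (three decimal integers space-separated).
Answer: 1 4 6

Derivation:
vaddr = 102 = 0b01100110
  top 2 bits -> l1_idx = 1
  next 3 bits -> l2_idx = 4
  bottom 3 bits -> offset = 6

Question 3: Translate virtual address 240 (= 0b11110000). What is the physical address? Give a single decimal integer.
Answer: 160

Derivation:
vaddr = 240 = 0b11110000
Split: l1_idx=3, l2_idx=6, offset=0
L1[3] = 2
L2[2][6] = 20
paddr = 20 * 8 + 0 = 160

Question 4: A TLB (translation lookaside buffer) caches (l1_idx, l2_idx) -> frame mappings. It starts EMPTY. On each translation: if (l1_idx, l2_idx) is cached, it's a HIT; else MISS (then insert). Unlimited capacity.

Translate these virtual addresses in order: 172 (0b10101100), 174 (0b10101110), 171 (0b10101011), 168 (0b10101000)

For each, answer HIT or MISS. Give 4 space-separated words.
Answer: MISS HIT HIT HIT

Derivation:
vaddr=172: (2,5) not in TLB -> MISS, insert
vaddr=174: (2,5) in TLB -> HIT
vaddr=171: (2,5) in TLB -> HIT
vaddr=168: (2,5) in TLB -> HIT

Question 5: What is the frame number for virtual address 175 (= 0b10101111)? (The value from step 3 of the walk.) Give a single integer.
vaddr = 175: l1_idx=2, l2_idx=5
L1[2] = 1; L2[1][5] = 81

Answer: 81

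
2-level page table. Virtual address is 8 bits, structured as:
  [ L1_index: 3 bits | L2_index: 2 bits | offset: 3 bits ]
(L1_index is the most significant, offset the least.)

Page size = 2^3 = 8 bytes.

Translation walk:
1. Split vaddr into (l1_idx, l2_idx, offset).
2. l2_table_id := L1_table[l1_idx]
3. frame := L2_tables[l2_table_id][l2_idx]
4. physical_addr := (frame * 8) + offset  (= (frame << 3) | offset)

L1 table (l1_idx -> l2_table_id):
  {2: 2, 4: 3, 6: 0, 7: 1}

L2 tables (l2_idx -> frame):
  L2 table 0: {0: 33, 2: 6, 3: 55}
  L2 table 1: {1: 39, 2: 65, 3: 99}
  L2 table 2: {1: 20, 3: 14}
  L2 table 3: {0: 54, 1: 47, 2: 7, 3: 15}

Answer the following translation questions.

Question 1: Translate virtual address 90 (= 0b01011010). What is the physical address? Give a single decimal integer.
vaddr = 90 = 0b01011010
Split: l1_idx=2, l2_idx=3, offset=2
L1[2] = 2
L2[2][3] = 14
paddr = 14 * 8 + 2 = 114

Answer: 114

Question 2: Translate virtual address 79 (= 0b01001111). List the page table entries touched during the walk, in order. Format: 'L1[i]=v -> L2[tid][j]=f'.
Answer: L1[2]=2 -> L2[2][1]=20

Derivation:
vaddr = 79 = 0b01001111
Split: l1_idx=2, l2_idx=1, offset=7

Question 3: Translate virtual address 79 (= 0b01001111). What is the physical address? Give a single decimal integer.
Answer: 167

Derivation:
vaddr = 79 = 0b01001111
Split: l1_idx=2, l2_idx=1, offset=7
L1[2] = 2
L2[2][1] = 20
paddr = 20 * 8 + 7 = 167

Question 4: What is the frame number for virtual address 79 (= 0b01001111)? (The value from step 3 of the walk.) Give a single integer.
Answer: 20

Derivation:
vaddr = 79: l1_idx=2, l2_idx=1
L1[2] = 2; L2[2][1] = 20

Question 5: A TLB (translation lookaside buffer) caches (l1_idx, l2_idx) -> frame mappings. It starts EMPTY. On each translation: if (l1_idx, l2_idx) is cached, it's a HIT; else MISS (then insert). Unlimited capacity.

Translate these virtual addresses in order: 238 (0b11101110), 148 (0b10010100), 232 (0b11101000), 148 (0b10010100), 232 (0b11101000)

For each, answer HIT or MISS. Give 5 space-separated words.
Answer: MISS MISS HIT HIT HIT

Derivation:
vaddr=238: (7,1) not in TLB -> MISS, insert
vaddr=148: (4,2) not in TLB -> MISS, insert
vaddr=232: (7,1) in TLB -> HIT
vaddr=148: (4,2) in TLB -> HIT
vaddr=232: (7,1) in TLB -> HIT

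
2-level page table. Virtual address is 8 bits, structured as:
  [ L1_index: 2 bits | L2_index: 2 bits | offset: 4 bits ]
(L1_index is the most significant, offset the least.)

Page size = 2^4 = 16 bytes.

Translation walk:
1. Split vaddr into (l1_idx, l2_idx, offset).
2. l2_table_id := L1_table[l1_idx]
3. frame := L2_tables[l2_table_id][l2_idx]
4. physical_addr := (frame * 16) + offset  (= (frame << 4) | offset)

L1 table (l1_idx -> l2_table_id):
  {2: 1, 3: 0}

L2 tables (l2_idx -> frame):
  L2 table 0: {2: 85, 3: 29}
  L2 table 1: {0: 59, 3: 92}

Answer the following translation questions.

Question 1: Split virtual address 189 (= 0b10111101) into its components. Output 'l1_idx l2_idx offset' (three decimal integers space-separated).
Answer: 2 3 13

Derivation:
vaddr = 189 = 0b10111101
  top 2 bits -> l1_idx = 2
  next 2 bits -> l2_idx = 3
  bottom 4 bits -> offset = 13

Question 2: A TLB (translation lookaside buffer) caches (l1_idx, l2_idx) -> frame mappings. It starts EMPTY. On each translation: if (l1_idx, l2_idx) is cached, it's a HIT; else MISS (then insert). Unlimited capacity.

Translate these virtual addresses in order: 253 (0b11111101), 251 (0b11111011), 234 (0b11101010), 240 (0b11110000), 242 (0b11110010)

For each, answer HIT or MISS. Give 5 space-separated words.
Answer: MISS HIT MISS HIT HIT

Derivation:
vaddr=253: (3,3) not in TLB -> MISS, insert
vaddr=251: (3,3) in TLB -> HIT
vaddr=234: (3,2) not in TLB -> MISS, insert
vaddr=240: (3,3) in TLB -> HIT
vaddr=242: (3,3) in TLB -> HIT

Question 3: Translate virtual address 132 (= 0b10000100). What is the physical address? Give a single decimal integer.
Answer: 948

Derivation:
vaddr = 132 = 0b10000100
Split: l1_idx=2, l2_idx=0, offset=4
L1[2] = 1
L2[1][0] = 59
paddr = 59 * 16 + 4 = 948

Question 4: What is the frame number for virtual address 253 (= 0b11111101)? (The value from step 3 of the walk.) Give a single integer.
vaddr = 253: l1_idx=3, l2_idx=3
L1[3] = 0; L2[0][3] = 29

Answer: 29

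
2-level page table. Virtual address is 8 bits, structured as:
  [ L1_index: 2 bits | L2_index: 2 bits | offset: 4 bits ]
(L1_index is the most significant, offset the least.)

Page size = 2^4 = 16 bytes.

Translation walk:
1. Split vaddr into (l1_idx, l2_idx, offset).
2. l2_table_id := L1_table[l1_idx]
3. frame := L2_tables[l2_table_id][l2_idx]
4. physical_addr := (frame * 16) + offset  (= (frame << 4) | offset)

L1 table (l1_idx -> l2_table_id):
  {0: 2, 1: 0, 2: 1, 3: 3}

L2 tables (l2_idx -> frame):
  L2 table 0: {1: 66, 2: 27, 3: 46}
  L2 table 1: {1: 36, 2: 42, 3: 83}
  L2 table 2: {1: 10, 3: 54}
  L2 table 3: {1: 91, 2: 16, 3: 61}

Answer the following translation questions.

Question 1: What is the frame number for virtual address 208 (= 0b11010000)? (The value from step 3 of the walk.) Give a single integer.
vaddr = 208: l1_idx=3, l2_idx=1
L1[3] = 3; L2[3][1] = 91

Answer: 91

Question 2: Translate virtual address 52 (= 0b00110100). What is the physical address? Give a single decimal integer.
Answer: 868

Derivation:
vaddr = 52 = 0b00110100
Split: l1_idx=0, l2_idx=3, offset=4
L1[0] = 2
L2[2][3] = 54
paddr = 54 * 16 + 4 = 868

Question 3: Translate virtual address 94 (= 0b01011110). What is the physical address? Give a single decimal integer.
Answer: 1070

Derivation:
vaddr = 94 = 0b01011110
Split: l1_idx=1, l2_idx=1, offset=14
L1[1] = 0
L2[0][1] = 66
paddr = 66 * 16 + 14 = 1070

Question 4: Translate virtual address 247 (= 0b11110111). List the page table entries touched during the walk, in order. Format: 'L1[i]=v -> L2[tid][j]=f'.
Answer: L1[3]=3 -> L2[3][3]=61

Derivation:
vaddr = 247 = 0b11110111
Split: l1_idx=3, l2_idx=3, offset=7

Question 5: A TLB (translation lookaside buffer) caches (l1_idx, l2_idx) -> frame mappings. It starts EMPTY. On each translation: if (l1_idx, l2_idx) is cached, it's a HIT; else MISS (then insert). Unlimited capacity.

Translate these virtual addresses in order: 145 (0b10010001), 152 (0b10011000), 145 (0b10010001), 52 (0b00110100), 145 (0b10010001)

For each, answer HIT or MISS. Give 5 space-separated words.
vaddr=145: (2,1) not in TLB -> MISS, insert
vaddr=152: (2,1) in TLB -> HIT
vaddr=145: (2,1) in TLB -> HIT
vaddr=52: (0,3) not in TLB -> MISS, insert
vaddr=145: (2,1) in TLB -> HIT

Answer: MISS HIT HIT MISS HIT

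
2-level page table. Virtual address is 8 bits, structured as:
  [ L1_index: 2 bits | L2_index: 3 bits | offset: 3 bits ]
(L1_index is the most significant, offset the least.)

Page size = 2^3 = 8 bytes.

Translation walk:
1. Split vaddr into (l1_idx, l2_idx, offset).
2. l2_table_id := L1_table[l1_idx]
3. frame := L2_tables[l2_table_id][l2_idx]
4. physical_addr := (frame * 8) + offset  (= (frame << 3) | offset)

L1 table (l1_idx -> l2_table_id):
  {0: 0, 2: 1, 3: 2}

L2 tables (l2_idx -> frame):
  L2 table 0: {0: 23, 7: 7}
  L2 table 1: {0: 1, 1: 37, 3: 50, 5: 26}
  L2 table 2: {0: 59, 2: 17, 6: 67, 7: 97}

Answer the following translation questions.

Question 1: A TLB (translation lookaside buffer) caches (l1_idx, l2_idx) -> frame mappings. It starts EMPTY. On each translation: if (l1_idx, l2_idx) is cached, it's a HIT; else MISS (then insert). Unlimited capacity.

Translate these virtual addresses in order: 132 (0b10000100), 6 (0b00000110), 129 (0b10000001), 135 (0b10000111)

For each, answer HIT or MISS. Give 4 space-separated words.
vaddr=132: (2,0) not in TLB -> MISS, insert
vaddr=6: (0,0) not in TLB -> MISS, insert
vaddr=129: (2,0) in TLB -> HIT
vaddr=135: (2,0) in TLB -> HIT

Answer: MISS MISS HIT HIT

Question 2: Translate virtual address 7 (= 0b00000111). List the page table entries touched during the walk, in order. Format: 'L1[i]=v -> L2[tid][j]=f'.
vaddr = 7 = 0b00000111
Split: l1_idx=0, l2_idx=0, offset=7

Answer: L1[0]=0 -> L2[0][0]=23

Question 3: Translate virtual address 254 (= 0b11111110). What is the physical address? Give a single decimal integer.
Answer: 782

Derivation:
vaddr = 254 = 0b11111110
Split: l1_idx=3, l2_idx=7, offset=6
L1[3] = 2
L2[2][7] = 97
paddr = 97 * 8 + 6 = 782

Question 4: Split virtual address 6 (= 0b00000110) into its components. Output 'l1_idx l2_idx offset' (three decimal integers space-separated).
vaddr = 6 = 0b00000110
  top 2 bits -> l1_idx = 0
  next 3 bits -> l2_idx = 0
  bottom 3 bits -> offset = 6

Answer: 0 0 6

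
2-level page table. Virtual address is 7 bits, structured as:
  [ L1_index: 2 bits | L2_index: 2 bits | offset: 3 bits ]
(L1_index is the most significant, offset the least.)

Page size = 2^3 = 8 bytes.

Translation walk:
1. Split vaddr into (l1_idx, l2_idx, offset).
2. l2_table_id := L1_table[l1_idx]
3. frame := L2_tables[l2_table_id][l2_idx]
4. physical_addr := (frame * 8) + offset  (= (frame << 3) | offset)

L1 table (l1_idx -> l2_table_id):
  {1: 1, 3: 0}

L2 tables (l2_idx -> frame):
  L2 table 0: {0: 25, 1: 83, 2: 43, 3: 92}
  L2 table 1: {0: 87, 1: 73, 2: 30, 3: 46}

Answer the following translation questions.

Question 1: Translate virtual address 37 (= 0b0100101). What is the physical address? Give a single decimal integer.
vaddr = 37 = 0b0100101
Split: l1_idx=1, l2_idx=0, offset=5
L1[1] = 1
L2[1][0] = 87
paddr = 87 * 8 + 5 = 701

Answer: 701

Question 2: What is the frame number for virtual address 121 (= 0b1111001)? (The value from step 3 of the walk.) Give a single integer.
vaddr = 121: l1_idx=3, l2_idx=3
L1[3] = 0; L2[0][3] = 92

Answer: 92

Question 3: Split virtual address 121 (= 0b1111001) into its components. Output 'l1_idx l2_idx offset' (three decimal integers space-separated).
vaddr = 121 = 0b1111001
  top 2 bits -> l1_idx = 3
  next 2 bits -> l2_idx = 3
  bottom 3 bits -> offset = 1

Answer: 3 3 1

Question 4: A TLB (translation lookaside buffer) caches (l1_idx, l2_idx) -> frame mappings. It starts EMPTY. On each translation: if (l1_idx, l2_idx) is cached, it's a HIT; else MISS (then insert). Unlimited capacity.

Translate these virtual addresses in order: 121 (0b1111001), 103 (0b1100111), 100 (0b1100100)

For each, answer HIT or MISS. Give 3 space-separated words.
Answer: MISS MISS HIT

Derivation:
vaddr=121: (3,3) not in TLB -> MISS, insert
vaddr=103: (3,0) not in TLB -> MISS, insert
vaddr=100: (3,0) in TLB -> HIT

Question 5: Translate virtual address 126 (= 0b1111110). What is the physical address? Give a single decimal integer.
vaddr = 126 = 0b1111110
Split: l1_idx=3, l2_idx=3, offset=6
L1[3] = 0
L2[0][3] = 92
paddr = 92 * 8 + 6 = 742

Answer: 742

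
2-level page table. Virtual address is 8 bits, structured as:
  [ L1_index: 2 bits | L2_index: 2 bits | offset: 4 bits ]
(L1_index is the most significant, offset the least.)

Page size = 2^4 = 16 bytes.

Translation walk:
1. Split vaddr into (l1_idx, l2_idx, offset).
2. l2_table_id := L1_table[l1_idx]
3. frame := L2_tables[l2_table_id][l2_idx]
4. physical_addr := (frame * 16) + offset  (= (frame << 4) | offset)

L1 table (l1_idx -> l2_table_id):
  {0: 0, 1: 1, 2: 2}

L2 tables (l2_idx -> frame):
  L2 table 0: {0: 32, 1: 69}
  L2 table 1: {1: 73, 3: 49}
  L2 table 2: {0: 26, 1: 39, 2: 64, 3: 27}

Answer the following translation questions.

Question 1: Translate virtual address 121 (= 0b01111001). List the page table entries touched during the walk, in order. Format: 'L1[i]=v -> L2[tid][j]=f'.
Answer: L1[1]=1 -> L2[1][3]=49

Derivation:
vaddr = 121 = 0b01111001
Split: l1_idx=1, l2_idx=3, offset=9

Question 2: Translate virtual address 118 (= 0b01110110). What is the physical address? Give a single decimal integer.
vaddr = 118 = 0b01110110
Split: l1_idx=1, l2_idx=3, offset=6
L1[1] = 1
L2[1][3] = 49
paddr = 49 * 16 + 6 = 790

Answer: 790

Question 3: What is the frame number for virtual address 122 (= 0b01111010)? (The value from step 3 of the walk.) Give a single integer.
Answer: 49

Derivation:
vaddr = 122: l1_idx=1, l2_idx=3
L1[1] = 1; L2[1][3] = 49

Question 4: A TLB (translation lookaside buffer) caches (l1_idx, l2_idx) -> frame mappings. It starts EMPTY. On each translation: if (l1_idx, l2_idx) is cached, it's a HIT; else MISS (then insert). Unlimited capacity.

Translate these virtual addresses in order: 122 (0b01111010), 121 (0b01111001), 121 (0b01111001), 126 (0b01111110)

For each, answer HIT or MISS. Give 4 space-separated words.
vaddr=122: (1,3) not in TLB -> MISS, insert
vaddr=121: (1,3) in TLB -> HIT
vaddr=121: (1,3) in TLB -> HIT
vaddr=126: (1,3) in TLB -> HIT

Answer: MISS HIT HIT HIT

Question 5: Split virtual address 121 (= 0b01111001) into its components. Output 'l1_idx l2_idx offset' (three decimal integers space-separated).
Answer: 1 3 9

Derivation:
vaddr = 121 = 0b01111001
  top 2 bits -> l1_idx = 1
  next 2 bits -> l2_idx = 3
  bottom 4 bits -> offset = 9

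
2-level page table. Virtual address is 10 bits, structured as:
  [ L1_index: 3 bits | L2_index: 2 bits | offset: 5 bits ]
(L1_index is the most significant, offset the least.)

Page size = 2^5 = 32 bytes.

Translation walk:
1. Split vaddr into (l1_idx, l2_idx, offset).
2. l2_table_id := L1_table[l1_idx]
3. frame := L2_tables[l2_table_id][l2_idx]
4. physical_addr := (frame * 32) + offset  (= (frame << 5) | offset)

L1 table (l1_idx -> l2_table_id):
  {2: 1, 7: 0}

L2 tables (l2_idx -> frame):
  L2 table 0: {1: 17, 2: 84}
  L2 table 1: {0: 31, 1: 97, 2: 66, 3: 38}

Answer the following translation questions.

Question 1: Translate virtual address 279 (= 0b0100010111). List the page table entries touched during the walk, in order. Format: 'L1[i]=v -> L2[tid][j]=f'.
Answer: L1[2]=1 -> L2[1][0]=31

Derivation:
vaddr = 279 = 0b0100010111
Split: l1_idx=2, l2_idx=0, offset=23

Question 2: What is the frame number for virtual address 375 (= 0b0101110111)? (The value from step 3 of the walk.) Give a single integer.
vaddr = 375: l1_idx=2, l2_idx=3
L1[2] = 1; L2[1][3] = 38

Answer: 38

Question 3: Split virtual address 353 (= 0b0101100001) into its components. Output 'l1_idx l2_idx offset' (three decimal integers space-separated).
Answer: 2 3 1

Derivation:
vaddr = 353 = 0b0101100001
  top 3 bits -> l1_idx = 2
  next 2 bits -> l2_idx = 3
  bottom 5 bits -> offset = 1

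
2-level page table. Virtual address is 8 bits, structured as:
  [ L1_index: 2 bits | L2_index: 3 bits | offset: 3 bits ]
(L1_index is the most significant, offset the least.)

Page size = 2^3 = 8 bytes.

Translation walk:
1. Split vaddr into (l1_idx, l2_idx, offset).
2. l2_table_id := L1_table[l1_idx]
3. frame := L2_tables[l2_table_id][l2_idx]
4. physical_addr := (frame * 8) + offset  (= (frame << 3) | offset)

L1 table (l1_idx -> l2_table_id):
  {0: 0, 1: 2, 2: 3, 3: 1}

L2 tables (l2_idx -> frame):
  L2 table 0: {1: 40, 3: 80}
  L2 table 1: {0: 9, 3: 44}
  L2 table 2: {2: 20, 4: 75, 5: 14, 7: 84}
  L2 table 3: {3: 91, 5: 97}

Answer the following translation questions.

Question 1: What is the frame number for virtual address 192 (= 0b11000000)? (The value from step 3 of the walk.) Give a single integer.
Answer: 9

Derivation:
vaddr = 192: l1_idx=3, l2_idx=0
L1[3] = 1; L2[1][0] = 9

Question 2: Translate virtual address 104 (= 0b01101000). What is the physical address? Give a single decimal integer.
vaddr = 104 = 0b01101000
Split: l1_idx=1, l2_idx=5, offset=0
L1[1] = 2
L2[2][5] = 14
paddr = 14 * 8 + 0 = 112

Answer: 112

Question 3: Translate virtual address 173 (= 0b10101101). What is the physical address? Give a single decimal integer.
Answer: 781

Derivation:
vaddr = 173 = 0b10101101
Split: l1_idx=2, l2_idx=5, offset=5
L1[2] = 3
L2[3][5] = 97
paddr = 97 * 8 + 5 = 781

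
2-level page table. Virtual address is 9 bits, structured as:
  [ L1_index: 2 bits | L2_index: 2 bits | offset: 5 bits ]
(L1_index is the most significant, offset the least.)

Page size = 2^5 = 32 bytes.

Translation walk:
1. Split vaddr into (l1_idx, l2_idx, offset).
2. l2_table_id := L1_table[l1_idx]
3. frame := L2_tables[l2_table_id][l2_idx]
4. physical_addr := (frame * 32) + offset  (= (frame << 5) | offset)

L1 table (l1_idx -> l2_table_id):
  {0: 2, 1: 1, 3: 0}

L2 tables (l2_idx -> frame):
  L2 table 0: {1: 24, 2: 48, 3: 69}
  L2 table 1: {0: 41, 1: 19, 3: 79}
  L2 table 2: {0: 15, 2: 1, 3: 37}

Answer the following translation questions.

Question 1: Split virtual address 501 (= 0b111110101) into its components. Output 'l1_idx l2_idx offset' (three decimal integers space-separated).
vaddr = 501 = 0b111110101
  top 2 bits -> l1_idx = 3
  next 2 bits -> l2_idx = 3
  bottom 5 bits -> offset = 21

Answer: 3 3 21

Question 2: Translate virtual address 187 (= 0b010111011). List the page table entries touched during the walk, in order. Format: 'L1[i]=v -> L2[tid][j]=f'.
vaddr = 187 = 0b010111011
Split: l1_idx=1, l2_idx=1, offset=27

Answer: L1[1]=1 -> L2[1][1]=19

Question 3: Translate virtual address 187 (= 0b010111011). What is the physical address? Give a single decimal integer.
Answer: 635

Derivation:
vaddr = 187 = 0b010111011
Split: l1_idx=1, l2_idx=1, offset=27
L1[1] = 1
L2[1][1] = 19
paddr = 19 * 32 + 27 = 635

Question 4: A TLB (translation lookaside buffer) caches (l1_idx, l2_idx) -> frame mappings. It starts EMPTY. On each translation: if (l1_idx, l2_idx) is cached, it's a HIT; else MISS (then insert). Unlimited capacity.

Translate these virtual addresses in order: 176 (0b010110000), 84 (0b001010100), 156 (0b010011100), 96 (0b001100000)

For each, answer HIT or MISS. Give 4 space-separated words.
vaddr=176: (1,1) not in TLB -> MISS, insert
vaddr=84: (0,2) not in TLB -> MISS, insert
vaddr=156: (1,0) not in TLB -> MISS, insert
vaddr=96: (0,3) not in TLB -> MISS, insert

Answer: MISS MISS MISS MISS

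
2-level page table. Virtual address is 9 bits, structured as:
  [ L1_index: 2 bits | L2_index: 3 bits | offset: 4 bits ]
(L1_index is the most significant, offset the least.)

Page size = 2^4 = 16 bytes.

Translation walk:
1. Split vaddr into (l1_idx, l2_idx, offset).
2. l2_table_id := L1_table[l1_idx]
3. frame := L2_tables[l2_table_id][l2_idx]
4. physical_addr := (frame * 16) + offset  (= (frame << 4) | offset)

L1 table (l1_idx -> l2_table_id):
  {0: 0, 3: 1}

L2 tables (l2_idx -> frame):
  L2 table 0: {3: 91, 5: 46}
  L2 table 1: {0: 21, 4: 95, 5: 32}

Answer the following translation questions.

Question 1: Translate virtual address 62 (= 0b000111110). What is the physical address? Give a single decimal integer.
Answer: 1470

Derivation:
vaddr = 62 = 0b000111110
Split: l1_idx=0, l2_idx=3, offset=14
L1[0] = 0
L2[0][3] = 91
paddr = 91 * 16 + 14 = 1470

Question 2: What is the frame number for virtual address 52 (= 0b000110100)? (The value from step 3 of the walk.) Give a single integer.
vaddr = 52: l1_idx=0, l2_idx=3
L1[0] = 0; L2[0][3] = 91

Answer: 91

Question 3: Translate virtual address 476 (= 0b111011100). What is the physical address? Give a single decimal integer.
vaddr = 476 = 0b111011100
Split: l1_idx=3, l2_idx=5, offset=12
L1[3] = 1
L2[1][5] = 32
paddr = 32 * 16 + 12 = 524

Answer: 524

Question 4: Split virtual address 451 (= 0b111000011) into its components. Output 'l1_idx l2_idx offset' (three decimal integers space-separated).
Answer: 3 4 3

Derivation:
vaddr = 451 = 0b111000011
  top 2 bits -> l1_idx = 3
  next 3 bits -> l2_idx = 4
  bottom 4 bits -> offset = 3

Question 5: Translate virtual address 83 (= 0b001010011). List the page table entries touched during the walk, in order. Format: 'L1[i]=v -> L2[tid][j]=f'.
vaddr = 83 = 0b001010011
Split: l1_idx=0, l2_idx=5, offset=3

Answer: L1[0]=0 -> L2[0][5]=46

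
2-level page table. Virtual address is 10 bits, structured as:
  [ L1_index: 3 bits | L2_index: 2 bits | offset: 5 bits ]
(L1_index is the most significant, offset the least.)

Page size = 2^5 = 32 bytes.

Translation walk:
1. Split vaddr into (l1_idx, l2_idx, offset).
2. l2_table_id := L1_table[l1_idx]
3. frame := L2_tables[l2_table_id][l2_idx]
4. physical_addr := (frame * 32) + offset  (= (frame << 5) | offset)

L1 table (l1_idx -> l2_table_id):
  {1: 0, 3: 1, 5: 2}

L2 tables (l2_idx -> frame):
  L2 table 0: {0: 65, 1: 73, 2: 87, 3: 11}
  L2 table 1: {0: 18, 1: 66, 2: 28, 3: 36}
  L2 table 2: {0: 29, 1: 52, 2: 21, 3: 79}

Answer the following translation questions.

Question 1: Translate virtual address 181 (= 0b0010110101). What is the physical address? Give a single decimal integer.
Answer: 2357

Derivation:
vaddr = 181 = 0b0010110101
Split: l1_idx=1, l2_idx=1, offset=21
L1[1] = 0
L2[0][1] = 73
paddr = 73 * 32 + 21 = 2357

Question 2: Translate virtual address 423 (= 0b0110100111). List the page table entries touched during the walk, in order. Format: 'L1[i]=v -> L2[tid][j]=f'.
Answer: L1[3]=1 -> L2[1][1]=66

Derivation:
vaddr = 423 = 0b0110100111
Split: l1_idx=3, l2_idx=1, offset=7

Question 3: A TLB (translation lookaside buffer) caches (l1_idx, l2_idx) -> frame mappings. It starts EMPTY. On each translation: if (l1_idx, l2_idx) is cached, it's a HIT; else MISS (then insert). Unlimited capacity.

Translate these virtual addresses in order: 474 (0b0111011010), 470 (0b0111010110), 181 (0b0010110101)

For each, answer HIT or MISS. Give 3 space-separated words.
vaddr=474: (3,2) not in TLB -> MISS, insert
vaddr=470: (3,2) in TLB -> HIT
vaddr=181: (1,1) not in TLB -> MISS, insert

Answer: MISS HIT MISS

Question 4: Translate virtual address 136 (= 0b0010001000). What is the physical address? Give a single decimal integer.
Answer: 2088

Derivation:
vaddr = 136 = 0b0010001000
Split: l1_idx=1, l2_idx=0, offset=8
L1[1] = 0
L2[0][0] = 65
paddr = 65 * 32 + 8 = 2088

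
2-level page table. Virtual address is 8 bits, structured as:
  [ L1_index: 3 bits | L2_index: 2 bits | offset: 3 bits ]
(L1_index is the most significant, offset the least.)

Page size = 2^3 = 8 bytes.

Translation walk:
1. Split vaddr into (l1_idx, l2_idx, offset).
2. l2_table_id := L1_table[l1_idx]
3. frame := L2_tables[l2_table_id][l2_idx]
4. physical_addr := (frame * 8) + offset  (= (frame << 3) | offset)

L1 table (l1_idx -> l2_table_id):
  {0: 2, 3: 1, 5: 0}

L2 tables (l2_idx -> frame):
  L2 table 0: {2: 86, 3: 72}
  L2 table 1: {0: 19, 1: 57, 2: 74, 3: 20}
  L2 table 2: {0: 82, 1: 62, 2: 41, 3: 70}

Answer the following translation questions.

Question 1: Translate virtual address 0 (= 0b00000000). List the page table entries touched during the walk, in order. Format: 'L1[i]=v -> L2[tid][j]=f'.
vaddr = 0 = 0b00000000
Split: l1_idx=0, l2_idx=0, offset=0

Answer: L1[0]=2 -> L2[2][0]=82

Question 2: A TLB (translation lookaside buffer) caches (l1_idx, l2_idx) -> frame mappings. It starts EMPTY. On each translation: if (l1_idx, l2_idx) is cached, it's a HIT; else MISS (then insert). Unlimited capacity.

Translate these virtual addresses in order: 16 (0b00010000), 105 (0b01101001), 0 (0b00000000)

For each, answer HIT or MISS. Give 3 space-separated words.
vaddr=16: (0,2) not in TLB -> MISS, insert
vaddr=105: (3,1) not in TLB -> MISS, insert
vaddr=0: (0,0) not in TLB -> MISS, insert

Answer: MISS MISS MISS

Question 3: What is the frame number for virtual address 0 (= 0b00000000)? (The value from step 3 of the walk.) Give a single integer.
vaddr = 0: l1_idx=0, l2_idx=0
L1[0] = 2; L2[2][0] = 82

Answer: 82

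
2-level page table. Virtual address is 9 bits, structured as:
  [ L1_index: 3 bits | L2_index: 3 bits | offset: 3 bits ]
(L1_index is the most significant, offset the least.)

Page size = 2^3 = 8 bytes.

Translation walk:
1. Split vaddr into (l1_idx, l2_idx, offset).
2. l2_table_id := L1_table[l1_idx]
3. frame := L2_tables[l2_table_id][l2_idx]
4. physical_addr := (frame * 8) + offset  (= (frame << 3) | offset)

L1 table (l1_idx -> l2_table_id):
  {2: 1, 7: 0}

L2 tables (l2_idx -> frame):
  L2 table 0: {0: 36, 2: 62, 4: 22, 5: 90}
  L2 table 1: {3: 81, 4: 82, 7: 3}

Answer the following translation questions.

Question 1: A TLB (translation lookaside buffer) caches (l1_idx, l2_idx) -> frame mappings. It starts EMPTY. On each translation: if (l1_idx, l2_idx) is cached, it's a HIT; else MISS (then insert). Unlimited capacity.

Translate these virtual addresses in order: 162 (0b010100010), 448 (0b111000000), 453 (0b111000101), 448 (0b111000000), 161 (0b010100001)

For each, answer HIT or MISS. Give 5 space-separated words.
Answer: MISS MISS HIT HIT HIT

Derivation:
vaddr=162: (2,4) not in TLB -> MISS, insert
vaddr=448: (7,0) not in TLB -> MISS, insert
vaddr=453: (7,0) in TLB -> HIT
vaddr=448: (7,0) in TLB -> HIT
vaddr=161: (2,4) in TLB -> HIT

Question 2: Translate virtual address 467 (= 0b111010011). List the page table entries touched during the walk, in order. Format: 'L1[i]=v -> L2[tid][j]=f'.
Answer: L1[7]=0 -> L2[0][2]=62

Derivation:
vaddr = 467 = 0b111010011
Split: l1_idx=7, l2_idx=2, offset=3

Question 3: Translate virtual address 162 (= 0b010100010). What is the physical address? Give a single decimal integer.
vaddr = 162 = 0b010100010
Split: l1_idx=2, l2_idx=4, offset=2
L1[2] = 1
L2[1][4] = 82
paddr = 82 * 8 + 2 = 658

Answer: 658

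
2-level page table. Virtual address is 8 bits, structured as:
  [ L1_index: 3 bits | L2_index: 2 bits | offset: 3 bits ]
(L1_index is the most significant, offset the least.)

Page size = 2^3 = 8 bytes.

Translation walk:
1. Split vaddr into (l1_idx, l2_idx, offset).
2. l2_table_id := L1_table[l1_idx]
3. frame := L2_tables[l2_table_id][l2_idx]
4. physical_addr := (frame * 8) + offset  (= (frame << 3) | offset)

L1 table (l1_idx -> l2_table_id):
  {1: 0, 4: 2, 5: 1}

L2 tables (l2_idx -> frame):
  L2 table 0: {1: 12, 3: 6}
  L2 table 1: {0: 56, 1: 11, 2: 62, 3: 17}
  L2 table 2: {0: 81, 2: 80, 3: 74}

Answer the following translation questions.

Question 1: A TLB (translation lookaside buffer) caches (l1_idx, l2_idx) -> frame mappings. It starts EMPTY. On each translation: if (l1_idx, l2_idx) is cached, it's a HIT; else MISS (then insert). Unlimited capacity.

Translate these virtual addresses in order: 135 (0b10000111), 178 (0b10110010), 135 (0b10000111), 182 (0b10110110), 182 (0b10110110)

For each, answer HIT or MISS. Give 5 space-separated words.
Answer: MISS MISS HIT HIT HIT

Derivation:
vaddr=135: (4,0) not in TLB -> MISS, insert
vaddr=178: (5,2) not in TLB -> MISS, insert
vaddr=135: (4,0) in TLB -> HIT
vaddr=182: (5,2) in TLB -> HIT
vaddr=182: (5,2) in TLB -> HIT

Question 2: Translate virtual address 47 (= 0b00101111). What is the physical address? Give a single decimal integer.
vaddr = 47 = 0b00101111
Split: l1_idx=1, l2_idx=1, offset=7
L1[1] = 0
L2[0][1] = 12
paddr = 12 * 8 + 7 = 103

Answer: 103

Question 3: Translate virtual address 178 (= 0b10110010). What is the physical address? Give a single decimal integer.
vaddr = 178 = 0b10110010
Split: l1_idx=5, l2_idx=2, offset=2
L1[5] = 1
L2[1][2] = 62
paddr = 62 * 8 + 2 = 498

Answer: 498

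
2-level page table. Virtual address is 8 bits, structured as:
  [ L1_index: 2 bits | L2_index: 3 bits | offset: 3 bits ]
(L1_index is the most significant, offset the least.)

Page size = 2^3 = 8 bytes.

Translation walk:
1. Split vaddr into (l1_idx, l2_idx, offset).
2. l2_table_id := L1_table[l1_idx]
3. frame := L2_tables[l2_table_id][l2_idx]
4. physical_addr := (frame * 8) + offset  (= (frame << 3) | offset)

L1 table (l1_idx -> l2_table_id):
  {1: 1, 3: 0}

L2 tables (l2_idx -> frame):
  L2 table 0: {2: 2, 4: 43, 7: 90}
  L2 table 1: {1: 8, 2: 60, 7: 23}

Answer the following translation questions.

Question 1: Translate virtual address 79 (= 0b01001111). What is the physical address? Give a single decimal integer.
Answer: 71

Derivation:
vaddr = 79 = 0b01001111
Split: l1_idx=1, l2_idx=1, offset=7
L1[1] = 1
L2[1][1] = 8
paddr = 8 * 8 + 7 = 71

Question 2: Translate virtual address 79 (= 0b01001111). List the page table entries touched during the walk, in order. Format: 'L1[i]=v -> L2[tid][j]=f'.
Answer: L1[1]=1 -> L2[1][1]=8

Derivation:
vaddr = 79 = 0b01001111
Split: l1_idx=1, l2_idx=1, offset=7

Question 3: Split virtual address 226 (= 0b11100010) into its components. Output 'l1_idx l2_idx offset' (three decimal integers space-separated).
Answer: 3 4 2

Derivation:
vaddr = 226 = 0b11100010
  top 2 bits -> l1_idx = 3
  next 3 bits -> l2_idx = 4
  bottom 3 bits -> offset = 2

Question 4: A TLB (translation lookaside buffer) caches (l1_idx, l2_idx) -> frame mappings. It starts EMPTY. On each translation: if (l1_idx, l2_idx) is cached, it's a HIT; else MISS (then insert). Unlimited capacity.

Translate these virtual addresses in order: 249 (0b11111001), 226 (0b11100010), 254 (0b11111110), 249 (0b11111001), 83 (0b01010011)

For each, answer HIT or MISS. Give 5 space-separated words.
vaddr=249: (3,7) not in TLB -> MISS, insert
vaddr=226: (3,4) not in TLB -> MISS, insert
vaddr=254: (3,7) in TLB -> HIT
vaddr=249: (3,7) in TLB -> HIT
vaddr=83: (1,2) not in TLB -> MISS, insert

Answer: MISS MISS HIT HIT MISS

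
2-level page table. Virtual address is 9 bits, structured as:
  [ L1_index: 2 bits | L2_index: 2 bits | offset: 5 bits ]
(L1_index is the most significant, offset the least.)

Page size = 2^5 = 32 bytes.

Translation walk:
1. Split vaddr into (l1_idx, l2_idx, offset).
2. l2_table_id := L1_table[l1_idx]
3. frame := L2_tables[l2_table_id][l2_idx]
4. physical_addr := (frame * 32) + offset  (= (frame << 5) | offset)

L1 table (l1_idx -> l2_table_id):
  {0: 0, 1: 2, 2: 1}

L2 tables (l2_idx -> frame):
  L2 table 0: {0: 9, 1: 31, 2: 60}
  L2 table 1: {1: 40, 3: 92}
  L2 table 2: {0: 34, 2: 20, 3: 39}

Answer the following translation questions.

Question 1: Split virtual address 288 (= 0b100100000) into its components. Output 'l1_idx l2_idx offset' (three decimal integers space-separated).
vaddr = 288 = 0b100100000
  top 2 bits -> l1_idx = 2
  next 2 bits -> l2_idx = 1
  bottom 5 bits -> offset = 0

Answer: 2 1 0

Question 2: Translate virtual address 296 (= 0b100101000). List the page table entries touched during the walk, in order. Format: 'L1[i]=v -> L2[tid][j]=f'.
vaddr = 296 = 0b100101000
Split: l1_idx=2, l2_idx=1, offset=8

Answer: L1[2]=1 -> L2[1][1]=40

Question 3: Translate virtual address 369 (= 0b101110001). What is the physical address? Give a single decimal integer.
Answer: 2961

Derivation:
vaddr = 369 = 0b101110001
Split: l1_idx=2, l2_idx=3, offset=17
L1[2] = 1
L2[1][3] = 92
paddr = 92 * 32 + 17 = 2961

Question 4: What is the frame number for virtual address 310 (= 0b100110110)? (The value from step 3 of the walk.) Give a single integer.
vaddr = 310: l1_idx=2, l2_idx=1
L1[2] = 1; L2[1][1] = 40

Answer: 40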